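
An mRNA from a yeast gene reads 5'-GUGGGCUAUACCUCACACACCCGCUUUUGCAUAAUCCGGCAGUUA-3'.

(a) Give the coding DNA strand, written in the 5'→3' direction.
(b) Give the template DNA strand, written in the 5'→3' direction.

(a) The coding strand matches the mRNA with U→T.
(b) The template strand is the reverse complement of the coding strand.

(a) 5'-GTGGGCTATACCTCACACACCCGCTTTTGCATAATCCGGCAGTTA-3'
(b) 5'-TAACTGCCGGATTATGCAAAAGCGGGTGTGTGAGGTATAGCCCAC-3'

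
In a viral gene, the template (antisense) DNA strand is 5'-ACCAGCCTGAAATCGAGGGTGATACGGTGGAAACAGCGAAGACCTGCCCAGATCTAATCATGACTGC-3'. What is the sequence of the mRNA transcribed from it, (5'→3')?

5′-GCAGUCAUGAUUAGAUCUGGGCAGGUCUUCGCUGUUUCCACCGUAUCACCCUCGAUUUCAGGCUGGU-3′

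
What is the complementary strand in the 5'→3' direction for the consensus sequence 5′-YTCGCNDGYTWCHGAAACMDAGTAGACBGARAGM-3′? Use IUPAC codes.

Standard pairs A↔T, G↔C; ambiguity codes pair R↔Y, M↔K, W↔W, B↔V, D↔H, N↔N. Complement (RAGCGNHCRAWGDCTTTGKHTCATCTGVCTYTCK), then reverse for 5'→3'.

5'-KCTYTCVGTCTACTHKGTTTCDGWARCHNGCGAR-3'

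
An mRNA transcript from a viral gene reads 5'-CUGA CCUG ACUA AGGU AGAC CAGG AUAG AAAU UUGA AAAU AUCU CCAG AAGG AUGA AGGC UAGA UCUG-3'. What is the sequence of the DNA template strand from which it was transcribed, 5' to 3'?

5'-CAGATCTAGCCTTCATCCTTCTGGAGATATTTTCAAATTTCTATCCTGGTCTACCTTAGTCAGGTCAG-3'

Replace U with T to get the coding DNA strand: CTGACCTGACTAAGGTAGACCAGGATAGAAATTTGAAAATATCTCCAGAAGGATGAAGGCTAGATCTG. The template strand is its reverse complement (complement GACTGGACTGATTCCATCTGGTCCTATCTTTAAACTTTTATAGAGGTCTTCCTACTTCCGATCTAGAC, then reverse).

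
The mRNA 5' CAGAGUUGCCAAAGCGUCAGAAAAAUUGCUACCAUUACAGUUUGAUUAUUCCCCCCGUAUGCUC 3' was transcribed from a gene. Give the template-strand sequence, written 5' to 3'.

Replace U with T to get the coding DNA strand: CAGAGTTGCCAAAGCGTCAGAAAAATTGCTACCATTACAGTTTGATTATTCCCCCCGTATGCTC. The template strand is its reverse complement (complement GTCTCAACGGTTTCGCAGTCTTTTTAACGATGGTAATGTCAAACTAATAAGGGGGGCATACGAG, then reverse).

5′-GAGCATACGGGGGGAATAATCAAACTGTAATGGTAGCAATTTTTCTGACGCTTTGGCAACTCTG-3′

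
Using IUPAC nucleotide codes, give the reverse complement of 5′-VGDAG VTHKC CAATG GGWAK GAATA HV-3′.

5'-BDTATTCMTWCCCATTGGMDABCTHCB-3'

Standard pairs A↔T, G↔C; ambiguity codes pair K↔M, W↔W, D↔H, V↔B. Complement (BCHTCBADMGGTTACCCWTMCTTATDB), then reverse for 5'→3'.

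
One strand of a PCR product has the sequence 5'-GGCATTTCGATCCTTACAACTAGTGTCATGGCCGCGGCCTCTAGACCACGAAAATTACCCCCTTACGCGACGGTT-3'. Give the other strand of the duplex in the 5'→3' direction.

Pairing A↔T and G↔C gives CCGTAAAGCTAGGAATGTTGATCACAGTACCGGCGCCGGAGATCTGGTGCTTTTAATGGGGGAATGCGCTGCCAA, running 3'→5'. Reverse for the 5'→3' convention.

5′-AACCGTCGCGTAAGGGGGTAATTTTCGTGGTCTAGAGGCCGCGGCCATGACACTAGTTGTAAGGATCGAAATGCC-3′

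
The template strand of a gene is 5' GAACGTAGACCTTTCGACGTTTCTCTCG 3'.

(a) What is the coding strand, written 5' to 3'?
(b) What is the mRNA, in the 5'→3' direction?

(a) 5'-CGAGAGAAACGTCGAAAGGTCTACGTTC-3'
(b) 5'-CGAGAGAAACGUCGAAAGGUCUACGUUC-3'

(a) The coding strand is the reverse complement of the template: complement CTTGCATCTGGAAAGCTGCAAAGAGAGC, then reverse.
(b) mRNA has the coding-strand sequence with T→U.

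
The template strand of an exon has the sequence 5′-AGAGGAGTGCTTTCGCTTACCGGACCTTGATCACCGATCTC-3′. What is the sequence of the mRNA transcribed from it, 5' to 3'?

5'-GAGAUCGGUGAUCAAGGUCCGGUAAGCGAAAGCACUCCUCU-3'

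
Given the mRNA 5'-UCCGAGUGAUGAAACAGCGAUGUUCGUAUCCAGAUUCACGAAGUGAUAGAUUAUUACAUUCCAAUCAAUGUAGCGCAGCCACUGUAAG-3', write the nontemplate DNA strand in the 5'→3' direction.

The coding DNA strand has the same 5'→3' sequence as the mRNA with U replaced by T.

5'-TCCGAGTGATGAAACAGCGATGTTCGTATCCAGATTCACGAAGTGATAGATTATTACATTCCAATCAATGTAGCGCAGCCACTGTAAG-3'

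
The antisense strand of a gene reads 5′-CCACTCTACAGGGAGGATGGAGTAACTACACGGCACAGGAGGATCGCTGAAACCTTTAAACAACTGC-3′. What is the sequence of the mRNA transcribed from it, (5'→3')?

5'-GCAGUUGUUUAAAGGUUUCAGCGAUCCUCCUGUGCCGUGUAGUUACUCCAUCCUCCCUGUAGAGUGG-3'

RNA polymerase reads the template 3'→5' and synthesizes mRNA 5'→3' by base-pairing (A→U, T→A, G↔C). The complement of the template is GGTGAGATGTCCCTCCTACCTCATTGATGTGCCGTGTCCTCCTAGCGACTTTGGAAATTTGTTGACG; antiparallel, so 5'→3' the coding strand is GCAGTTGTTTAAAGGTTTCAGCGATCCTCCTGTGCCGTGTAGTTACTCCATCCTCCCTGTAGAGTGG. Replace T with U for the mRNA.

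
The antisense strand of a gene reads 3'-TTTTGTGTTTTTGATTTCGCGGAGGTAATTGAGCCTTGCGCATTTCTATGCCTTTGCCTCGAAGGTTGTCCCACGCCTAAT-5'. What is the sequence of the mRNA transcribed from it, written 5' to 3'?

Reading the template 3'→5' as shown, RNA polymerase pairs each base (A→U, T→A, G↔C) to build mRNA 5'→3' directly.

5'-AAAACACAAAAACUAAAGCGCCUCCAUUAACUCGGAACGCGUAAAGAUACGGAAACGGAGCUUCCAACAGGGUGCGGAUUA-3'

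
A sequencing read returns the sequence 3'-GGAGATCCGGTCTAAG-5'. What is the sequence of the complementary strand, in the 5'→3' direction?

5'-CCTCTAGGCCAGATTC-3'

The strand is given 3'→5', so its complement runs 5'→3' in the same left-to-right order: pair each base A↔T, G↔C.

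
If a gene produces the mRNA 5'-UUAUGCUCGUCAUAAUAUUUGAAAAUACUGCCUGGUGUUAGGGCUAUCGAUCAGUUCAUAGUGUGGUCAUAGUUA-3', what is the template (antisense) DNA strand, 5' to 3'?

5′-TAACTATGACCACACTATGAACTGATCGATAGCCCTAACACCAGGCAGTATTTTCAAATATTATGACGAGCATAA-3′

Replace U with T to get the coding DNA strand: TTATGCTCGTCATAATATTTGAAAATACTGCCTGGTGTTAGGGCTATCGATCAGTTCATAGTGTGGTCATAGTTA. The template strand is its reverse complement (complement AATACGAGCAGTATTATAAACTTTTATGACGGACCACAATCCCGATAGCTAGTCAAGTATCACACCAGTATCAAT, then reverse).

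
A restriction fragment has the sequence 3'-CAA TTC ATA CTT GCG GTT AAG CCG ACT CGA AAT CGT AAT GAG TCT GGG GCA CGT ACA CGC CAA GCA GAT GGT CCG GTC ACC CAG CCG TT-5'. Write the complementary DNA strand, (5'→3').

5'-GTTAAGTATGAACGCCAATTCGGCTGAGCTTTAGCATTACTCAGACCCCGTGCATGTGCGGTTCGTCTACCAGGCCAGTGGGTCGGCAA-3'

The strand is given 3'→5', so its complement runs 5'→3' in the same left-to-right order: pair each base A↔T, G↔C.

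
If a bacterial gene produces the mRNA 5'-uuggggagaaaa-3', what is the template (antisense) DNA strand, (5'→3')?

5′-TTTTCTCCCCAA-3′

Replace U with T to get the coding DNA strand: TTGGGGAGAAAA. The template strand is its reverse complement (complement AACCCCTCTTTT, then reverse).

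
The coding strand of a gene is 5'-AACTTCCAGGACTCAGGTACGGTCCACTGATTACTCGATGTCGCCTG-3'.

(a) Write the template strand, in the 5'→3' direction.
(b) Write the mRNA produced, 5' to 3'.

(a) The template strand is the reverse complement of the coding strand: complement TTGAAGGTCCTGAGTCCATGCCAGGTGACTAATGAGCTACAGCGGAC, then reverse.
(b) mRNA matches the coding strand with T→U.

(a) 5'-CAGGCGACATCGAGTAATCAGTGGACCGTACCTGAGTCCTGGAAGTT-3'
(b) 5'-AACUUCCAGGACUCAGGUACGGUCCACUGAUUACUCGAUGUCGCCUG-3'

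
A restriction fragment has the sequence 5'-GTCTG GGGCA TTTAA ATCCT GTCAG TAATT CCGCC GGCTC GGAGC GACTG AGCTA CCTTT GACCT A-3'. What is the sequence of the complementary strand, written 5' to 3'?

Pairing A↔T and G↔C gives CAGACCCCGTAAATTTAGGACAGTCATTAAGGCGGCCGAGCCTCGCTGACTCGATGGAAACTGGAT, running 3'→5'. Reverse for the 5'→3' convention.

5'-TAGGTCAAAGGTAGCTCAGTCGCTCCGAGCCGGCGGAATTACTGACAGGATTTAAATGCCCCAGAC-3'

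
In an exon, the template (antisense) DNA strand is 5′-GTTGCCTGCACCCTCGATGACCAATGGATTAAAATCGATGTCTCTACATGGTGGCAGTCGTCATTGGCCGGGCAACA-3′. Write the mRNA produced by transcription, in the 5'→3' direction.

5'-UGUUGCCCGGCCAAUGACGACUGCCACCAUGUAGAGACAUCGAUUUUAAUCCAUUGGUCAUCGAGGGUGCAGGCAAC-3'

The mRNA has the sequence of the coding strand (reverse complement of the template) with T→U. Reverse complement of GTTGCCTGCACCCTCGATGACCAATGGATTAAAATCGATGTCTCTACATGGTGGCAGTCGTCATTGGCCGGGCAACA is TGTTGCCCGGCCAATGACGACTGCCACCATGTAGAGACATCGATTTTAATCCATTGGTCATCGAGGGTGCAGGCAAC; then T→U.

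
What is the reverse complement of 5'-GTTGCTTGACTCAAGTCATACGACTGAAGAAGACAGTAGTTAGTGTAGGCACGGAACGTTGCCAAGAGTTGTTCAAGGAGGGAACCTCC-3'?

5'-GGAGGTTCCCTCCTTGAACAACTCTTGGCAACGTTCCGTGCCTACACTAACTACTGTCTTCTTCAGTCGTATGACTTGAGTCAAGCAAC-3'

Complement each base (A↔T, G↔C): CAACGAACTGAGTTCAGTATGCTGACTTCTTCTGTCATCAATCACATCCGTGCCTTGCAACGGTTCTCAACAAGTTCCTCCCTTGGAGG. Then reverse.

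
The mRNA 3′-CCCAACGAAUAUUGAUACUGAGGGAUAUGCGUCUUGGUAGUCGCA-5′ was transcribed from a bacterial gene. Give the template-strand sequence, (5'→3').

5'-GGGTTGCTTATAACTATGACTCCCTATACGCAGAACCATCAGCGT-3'

Written 5'→3' the mRNA is ACGCUGAUGGUUCUGCGUAUAGGGAGUCAUAGUUAUAAGCAACCC, so the coding DNA strand is ACGCTGATGGTTCTGCGTATAGGGAGTCATAGTTATAAGCAACCC. The template is its reverse complement.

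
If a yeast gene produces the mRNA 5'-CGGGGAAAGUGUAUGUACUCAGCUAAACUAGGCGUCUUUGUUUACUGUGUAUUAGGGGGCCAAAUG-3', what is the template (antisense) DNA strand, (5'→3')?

Replace U with T to get the coding DNA strand: CGGGGAAAGTGTATGTACTCAGCTAAACTAGGCGTCTTTGTTTACTGTGTATTAGGGGGCCAAATG. The template strand is its reverse complement (complement GCCCCTTTCACATACATGAGTCGATTTGATCCGCAGAAACAAATGACACATAATCCCCCGGTTTAC, then reverse).

5'-CATTTGGCCCCCTAATACACAGTAAACAAAGACGCCTAGTTTAGCTGAGTACATACACTTTCCCCG-3'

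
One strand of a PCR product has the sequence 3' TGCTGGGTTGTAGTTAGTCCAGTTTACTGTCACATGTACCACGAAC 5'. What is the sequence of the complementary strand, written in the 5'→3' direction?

The strand is given 3'→5', so its complement runs 5'→3' in the same left-to-right order: pair each base A↔T, G↔C.

5'-ACGACCCAACATCAATCAGGTCAAATGACAGTGTACATGGTGCTTG-3'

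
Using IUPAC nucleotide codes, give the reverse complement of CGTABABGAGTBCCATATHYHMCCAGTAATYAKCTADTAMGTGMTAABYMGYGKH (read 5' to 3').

5'-DMCRCKRVTTAKCACKTAHTAGMTRATTACTGGKDRDATATGGVACTCVTVTACG-3'

Standard pairs A↔T, G↔C; ambiguity codes pair Y↔R, M↔K, B↔V, D↔H. Complement (GCATVTVCTCAVGGTATADRDKGGTCATTARTMGATHATKCACKATTVRKCRCMD), then reverse for 5'→3'.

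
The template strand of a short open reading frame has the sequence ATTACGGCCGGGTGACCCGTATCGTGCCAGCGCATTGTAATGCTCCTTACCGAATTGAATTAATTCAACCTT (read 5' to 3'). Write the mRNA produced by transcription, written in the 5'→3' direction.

5'-AAGGUUGAAUUAAUUCAAUUCGGUAAGGAGCAUUACAAUGCGCUGGCACGAUACGGGUCACCCGGCCGUAAU-3'

RNA polymerase reads the template 3'→5' and synthesizes mRNA 5'→3' by base-pairing (A→U, T→A, G↔C). The complement of the template is TAATGCCGGCCCACTGGGCATAGCACGGTCGCGTAACATTACGAGGAATGGCTTAACTTAATTAAGTTGGAA; antiparallel, so 5'→3' the coding strand is AAGGTTGAATTAATTCAATTCGGTAAGGAGCATTACAATGCGCTGGCACGATACGGGTCACCCGGCCGTAAT. Replace T with U for the mRNA.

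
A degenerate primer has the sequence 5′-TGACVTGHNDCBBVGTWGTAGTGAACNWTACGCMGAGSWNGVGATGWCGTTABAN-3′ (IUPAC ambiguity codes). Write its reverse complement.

Standard pairs A↔T, G↔C; ambiguity codes pair M↔K, W↔W, S↔S, B↔V, D↔H, N↔N. Complement (ACTGBACDNHGVVBCAWCATCACTTGNWATGCGKCTCSWNCBCTACWGCAATVTN), then reverse for 5'→3'.

5′-NTVTAACGWCATCBCNWSCTCKGCGTAWNGTTCACTACWACBVVGHNDCABGTCA-3′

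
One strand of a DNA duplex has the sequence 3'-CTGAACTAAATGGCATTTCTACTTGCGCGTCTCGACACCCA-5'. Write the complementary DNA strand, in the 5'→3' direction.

5'-GACTTGATTTACCGTAAAGATGAACGCGCAGAGCTGTGGGT-3'

The strand is given 3'→5', so its complement runs 5'→3' in the same left-to-right order: pair each base A↔T, G↔C.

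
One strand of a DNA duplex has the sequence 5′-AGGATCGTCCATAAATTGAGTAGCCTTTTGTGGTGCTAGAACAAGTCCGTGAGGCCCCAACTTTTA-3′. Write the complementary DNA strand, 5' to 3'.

5'-TAAAAGTTGGGGCCTCACGGACTTGTTCTAGCACCACAAAAGGCTACTCAATTTATGGACGATCCT-3'

The complement of AGGATCGTCCATAAATTGAGTAGCCTTTTGTGGTGCTAGAACAAGTCCGTGAGGCCCCAACTTTTA is TCCTAGCAGGTATTTAACTCATCGGAAAACACCACGATCTTGTTCAGGCACTCCGGGGTTGAAAAT (A↔T, G↔C). DNA strands are antiparallel, so the complementary strand runs 3'→5'; reversing gives the 5'→3' form.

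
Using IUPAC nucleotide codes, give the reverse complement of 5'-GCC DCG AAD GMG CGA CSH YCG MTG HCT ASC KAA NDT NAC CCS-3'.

Standard pairs A↔T, G↔C; ambiguity codes pair Y↔R, M↔K, S↔S, D↔H, N↔N. Complement (CGGHGCTTHCKCGCTGSDRGCKACDGATSGMTTNHANTGGGS), then reverse for 5'→3'.

5′-SGGGTNAHNTTMGSTAGDCAKCGRDSGTCGCKCHTTCGHGGC-3′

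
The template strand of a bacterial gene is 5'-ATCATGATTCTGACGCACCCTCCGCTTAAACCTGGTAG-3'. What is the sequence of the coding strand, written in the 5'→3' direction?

5'-CTACCAGGTTTAAGCGGAGGGTGCGTCAGAATCATGAT-3'

The coding strand is complementary and antiparallel to the template: take the complement (A↔T, G↔C) and reverse.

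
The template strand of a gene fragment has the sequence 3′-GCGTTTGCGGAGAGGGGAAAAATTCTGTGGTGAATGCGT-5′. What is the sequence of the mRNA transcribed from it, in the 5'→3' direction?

5'-CGCAAACGCCUCUCCCCUUUUUAAGACACCACUUACGCA-3'

Reading the template 3'→5' as shown, RNA polymerase pairs each base (A→U, T→A, G↔C) to build mRNA 5'→3' directly.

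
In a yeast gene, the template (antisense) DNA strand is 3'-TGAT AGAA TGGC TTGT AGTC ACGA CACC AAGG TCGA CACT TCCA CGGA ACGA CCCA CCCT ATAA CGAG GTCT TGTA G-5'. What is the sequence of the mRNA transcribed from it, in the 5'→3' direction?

5'-ACUAUCUUACCGAACAUCAGUGCUGUGGUUCCAGCUGUGAAGGUGCCUUGCUGGGUGGGAUAUUGCUCCAGAACAUC-3'

Reading the template 3'→5' as shown, RNA polymerase pairs each base (A→U, T→A, G↔C) to build mRNA 5'→3' directly.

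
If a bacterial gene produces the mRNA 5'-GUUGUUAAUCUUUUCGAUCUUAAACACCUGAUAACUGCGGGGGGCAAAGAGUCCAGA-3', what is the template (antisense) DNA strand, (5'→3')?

5'-TCTGGACTCTTTGCCCCCCGCAGTTATCAGGTGTTTAAGATCGAAAAGATTAACAAC-3'

Replace U with T to get the coding DNA strand: GTTGTTAATCTTTTCGATCTTAAACACCTGATAACTGCGGGGGGCAAAGAGTCCAGA. The template strand is its reverse complement (complement CAACAATTAGAAAAGCTAGAATTTGTGGACTATTGACGCCCCCCGTTTCTCAGGTCT, then reverse).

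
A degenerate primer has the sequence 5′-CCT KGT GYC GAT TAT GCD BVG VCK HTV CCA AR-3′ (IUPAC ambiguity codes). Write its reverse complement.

Standard pairs A↔T, G↔C; ambiguity codes pair R↔Y, K↔M, B↔V, D↔H. Complement (GGAMCACRGCTAATACGHVBCBGMDABGGTTY), then reverse for 5'→3'.

5′-YTTGGBADMGBCBVHGCATAATCGRCACMAGG-3′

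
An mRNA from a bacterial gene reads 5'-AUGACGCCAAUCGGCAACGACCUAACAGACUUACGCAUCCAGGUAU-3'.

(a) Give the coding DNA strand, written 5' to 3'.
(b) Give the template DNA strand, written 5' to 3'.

(a) The coding strand matches the mRNA with U→T.
(b) The template strand is the reverse complement of the coding strand.

(a) 5'-ATGACGCCAATCGGCAACGACCTAACAGACTTACGCATCCAGGTAT-3'
(b) 5'-ATACCTGGATGCGTAAGTCTGTTAGGTCGTTGCCGATTGGCGTCAT-3'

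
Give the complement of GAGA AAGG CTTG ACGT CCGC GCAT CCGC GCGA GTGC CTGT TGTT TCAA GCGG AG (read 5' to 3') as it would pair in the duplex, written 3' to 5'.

Base-pairing A↔T, G↔C gives the complement. The complementary strand is antiparallel, so paired with a 5'→3' strand it runs 3'→5'.

3'-CTCTTTCCGAACTGCAGGCGCGTAGGCGCGCTCACGGACAACAAAGTTCGCCTC-5'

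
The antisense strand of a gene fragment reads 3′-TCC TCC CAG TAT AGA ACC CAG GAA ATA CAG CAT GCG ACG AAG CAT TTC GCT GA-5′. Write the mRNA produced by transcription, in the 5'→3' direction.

Reading the template 3'→5' as shown, RNA polymerase pairs each base (A→U, T→A, G↔C) to build mRNA 5'→3' directly.

5'-AGGAGGGUCAUAUCUUGGGUCCUUUAUGUCGUACGCUGCUUCGUAAAGCGACU-3'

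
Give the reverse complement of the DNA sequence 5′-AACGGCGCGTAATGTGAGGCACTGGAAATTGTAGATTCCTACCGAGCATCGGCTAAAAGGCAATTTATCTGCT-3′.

5'-AGCAGATAAATTGCCTTTTAGCCGATGCTCGGTAGGAATCTACAATTTCCAGTGCCTCACATTACGCGCCGTT-3'

Complement each base (A↔T, G↔C): TTGCCGCGCATTACACTCCGTGACCTTTAACATCTAAGGATGGCTCGTAGCCGATTTTCCGTTAAATAGACGA. Then reverse.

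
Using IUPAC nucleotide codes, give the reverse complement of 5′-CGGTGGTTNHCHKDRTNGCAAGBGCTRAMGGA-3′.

5'-TCCKTYAGCVCTTGCNAYHMDGDNAACCACCG-3'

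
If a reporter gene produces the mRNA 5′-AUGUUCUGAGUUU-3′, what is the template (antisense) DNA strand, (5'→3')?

5'-AAACTCAGAACAT-3'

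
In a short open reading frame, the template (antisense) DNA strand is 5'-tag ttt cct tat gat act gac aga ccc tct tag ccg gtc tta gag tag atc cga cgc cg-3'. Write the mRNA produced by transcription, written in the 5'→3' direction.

5'-CGGCGUCGGAUCUACUCUAAGACCGGCUAAGAGGGUCUGUCAGUAUCAUAAGGAAACUA-3'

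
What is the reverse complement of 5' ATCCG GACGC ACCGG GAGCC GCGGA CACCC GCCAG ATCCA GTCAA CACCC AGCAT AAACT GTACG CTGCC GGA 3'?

Complement each base (A↔T, G↔C): TAGGCCTGCGTGGCCCTCGGCGCCTGTGGGCGGTCTAGGTCAGTTGTGGGTCGTATTTGACATGCGACGGCCT. Then reverse.

5'-TCCGGCAGCGTACAGTTTATGCTGGGTGTTGACTGGATCTGGCGGGTGTCCGCGGCTCCCGGTGCGTCCGGAT-3'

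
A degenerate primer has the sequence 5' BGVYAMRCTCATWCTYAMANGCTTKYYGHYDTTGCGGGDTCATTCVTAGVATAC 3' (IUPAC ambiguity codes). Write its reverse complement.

5'-GTATBCTABGAATGAHCCCGCAAHRDCRRMAAGCNTKTRAGWATGAGYKTRBCV-3'

Standard pairs A↔T, G↔C; ambiguity codes pair R↔Y, M↔K, W↔W, B↔V, D↔H, N↔N. Complement (VCBRTKYGAGTAWGARTKTNCGAAMRRCDRHAACGCCCHAGTAAGBATCBTATG), then reverse for 5'→3'.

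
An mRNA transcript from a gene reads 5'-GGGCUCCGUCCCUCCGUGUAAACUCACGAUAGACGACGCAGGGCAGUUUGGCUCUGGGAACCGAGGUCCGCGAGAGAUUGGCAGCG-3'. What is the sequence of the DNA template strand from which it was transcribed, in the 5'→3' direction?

5'-CGCTGCCAATCTCTCGCGGACCTCGGTTCCCAGAGCCAAACTGCCCTGCGTCGTCTATCGTGAGTTTACACGGAGGGACGGAGCCC-3'

Replace U with T to get the coding DNA strand: GGGCTCCGTCCCTCCGTGTAAACTCACGATAGACGACGCAGGGCAGTTTGGCTCTGGGAACCGAGGTCCGCGAGAGATTGGCAGCG. The template strand is its reverse complement (complement CCCGAGGCAGGGAGGCACATTTGAGTGCTATCTGCTGCGTCCCGTCAAACCGAGACCCTTGGCTCCAGGCGCTCTCTAACCGTCGC, then reverse).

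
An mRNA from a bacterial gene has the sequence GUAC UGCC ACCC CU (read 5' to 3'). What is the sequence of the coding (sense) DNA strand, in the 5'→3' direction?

5'-GTACTGCCACCCCT-3'

The coding DNA strand has the same 5'→3' sequence as the mRNA with U replaced by T.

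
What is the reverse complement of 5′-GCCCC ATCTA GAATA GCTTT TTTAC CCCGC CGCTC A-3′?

Reading the sequence 3'→5' and pairing each base (A↔T, G↔C) gives the reverse complement directly.

5'-TGAGCGGCGGGGTAAAAAAGCTATTCTAGATGGGGC-3'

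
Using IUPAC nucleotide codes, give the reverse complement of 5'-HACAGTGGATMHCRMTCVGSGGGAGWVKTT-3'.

5'-AAMBWCTCCCSCBGAKYGDKATCCACTGTD-3'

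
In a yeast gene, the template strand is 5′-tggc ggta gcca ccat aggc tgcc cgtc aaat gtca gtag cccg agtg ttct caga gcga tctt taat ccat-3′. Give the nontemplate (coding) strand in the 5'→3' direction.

5'-ATGGATTAAAGATCGCTCTGAGAACACTCGGGCTACTGACATTTGACGGGCAGCCTATGGTGGCTACCGCCA-3'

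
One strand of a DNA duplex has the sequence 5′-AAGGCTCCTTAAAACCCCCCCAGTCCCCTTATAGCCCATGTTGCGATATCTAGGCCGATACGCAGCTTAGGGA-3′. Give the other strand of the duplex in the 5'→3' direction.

5'-TCCCTAAGCTGCGTATCGGCCTAGATATCGCAACATGGGCTATAAGGGGACTGGGGGGGTTTTAAGGAGCCTT-3'

The complement of AAGGCTCCTTAAAACCCCCCCAGTCCCCTTATAGCCCATGTTGCGATATCTAGGCCGATACGCAGCTTAGGGA is TTCCGAGGAATTTTGGGGGGGTCAGGGGAATATCGGGTACAACGCTATAGATCCGGCTATGCGTCGAATCCCT (A↔T, G↔C). DNA strands are antiparallel, so the complementary strand runs 3'→5'; reversing gives the 5'→3' form.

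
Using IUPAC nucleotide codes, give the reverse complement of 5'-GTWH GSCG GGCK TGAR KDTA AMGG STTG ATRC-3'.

Standard pairs A↔T, G↔C; ambiguity codes pair R↔Y, M↔K, W↔W, S↔S, D↔H. Complement (CAWDCSGCCCGMACTYMHATTKCCSAACTAYG), then reverse for 5'→3'.

5'-GYATCAASCCKTTAHMYTCAMGCCCGSCDWAC-3'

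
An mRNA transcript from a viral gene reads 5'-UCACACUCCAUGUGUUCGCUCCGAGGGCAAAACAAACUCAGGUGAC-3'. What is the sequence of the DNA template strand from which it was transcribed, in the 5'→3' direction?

Replace U with T to get the coding DNA strand: TCACACTCCATGTGTTCGCTCCGAGGGCAAAACAAACTCAGGTGAC. The template strand is its reverse complement (complement AGTGTGAGGTACACAAGCGAGGCTCCCGTTTTGTTTGAGTCCACTG, then reverse).

5'-GTCACCTGAGTTTGTTTTGCCCTCGGAGCGAACACATGGAGTGTGA-3'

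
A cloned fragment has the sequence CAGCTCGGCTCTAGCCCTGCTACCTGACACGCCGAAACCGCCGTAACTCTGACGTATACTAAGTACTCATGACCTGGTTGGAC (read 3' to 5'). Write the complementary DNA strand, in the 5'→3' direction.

The strand is given 3'→5', so its complement runs 5'→3' in the same left-to-right order: pair each base A↔T, G↔C.

5'-GTCGAGCCGAGATCGGGACGATGGACTGTGCGGCTTTGGCGGCATTGAGACTGCATATGATTCATGAGTACTGGACCAACCTG-3'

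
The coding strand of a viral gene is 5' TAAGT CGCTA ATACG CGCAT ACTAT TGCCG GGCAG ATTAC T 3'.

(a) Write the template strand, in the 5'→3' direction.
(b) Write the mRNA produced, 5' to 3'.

(a) The template strand is the reverse complement of the coding strand: complement ATTCAGCGATTATGCGCGTATGATAACGGCCCGTCTAATGA, then reverse.
(b) mRNA matches the coding strand with T→U.

(a) 5'-AGTAATCTGCCCGGCAATAGTATGCGCGTATTAGCGACTTA-3'
(b) 5'-UAAGUCGCUAAUACGCGCAUACUAUUGCCGGGCAGAUUACU-3'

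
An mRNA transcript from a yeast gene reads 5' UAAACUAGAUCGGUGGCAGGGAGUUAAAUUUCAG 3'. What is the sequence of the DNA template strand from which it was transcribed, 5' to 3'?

Replace U with T to get the coding DNA strand: TAAACTAGATCGGTGGCAGGGAGTTAAATTTCAG. The template strand is its reverse complement (complement ATTTGATCTAGCCACCGTCCCTCAATTTAAAGTC, then reverse).

5′-CTGAAATTTAACTCCCTGCCACCGATCTAGTTTA-3′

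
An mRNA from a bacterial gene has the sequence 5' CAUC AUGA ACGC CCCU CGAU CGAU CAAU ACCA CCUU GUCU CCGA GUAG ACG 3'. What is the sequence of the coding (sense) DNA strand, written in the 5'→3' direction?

5'-CATCATGAACGCCCCTCGATCGATCAATACCACCTTGTCTCCGAGTAGACG-3'

The coding DNA strand has the same 5'→3' sequence as the mRNA with U replaced by T.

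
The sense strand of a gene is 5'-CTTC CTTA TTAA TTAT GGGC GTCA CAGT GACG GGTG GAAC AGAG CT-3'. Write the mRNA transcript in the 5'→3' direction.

5'-CUUCCUUAUUAAUUAUGGGCGUCACAGUGACGGGUGGAACAGAGCU-3'

mRNA has the coding-strand sequence with U in place of T.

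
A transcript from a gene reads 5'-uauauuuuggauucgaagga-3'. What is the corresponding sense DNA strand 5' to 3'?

5'-TATATTTTGGATTCGAAGGA-3'

The coding DNA strand has the same 5'→3' sequence as the mRNA with U replaced by T.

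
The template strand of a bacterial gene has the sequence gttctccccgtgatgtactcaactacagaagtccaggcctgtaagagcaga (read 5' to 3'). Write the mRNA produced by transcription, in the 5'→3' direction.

RNA polymerase reads the template 3'→5' and synthesizes mRNA 5'→3' by base-pairing (A→U, T→A, G↔C). The complement of the template is CAAGAGGGGCACTACATGAGTTGATGTCTTCAGGTCCGGACATTCTCGTCT; antiparallel, so 5'→3' the coding strand is TCTGCTCTTACAGGCCTGGACTTCTGTAGTTGAGTACATCACGGGGAGAAC. Replace T with U for the mRNA.

5'-UCUGCUCUUACAGGCCUGGACUUCUGUAGUUGAGUACAUCACGGGGAGAAC-3'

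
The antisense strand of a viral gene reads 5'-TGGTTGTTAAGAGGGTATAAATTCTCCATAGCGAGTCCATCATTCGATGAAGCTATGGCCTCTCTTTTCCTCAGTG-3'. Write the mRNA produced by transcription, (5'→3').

5'-CACUGAGGAAAAGAGAGGCCAUAGCUUCAUCGAAUGAUGGACUCGCUAUGGAGAAUUUAUACCCUCUUAACAACCA-3'

The mRNA has the sequence of the coding strand (reverse complement of the template) with T→U. Reverse complement of TGGTTGTTAAGAGGGTATAAATTCTCCATAGCGAGTCCATCATTCGATGAAGCTATGGCCTCTCTTTTCCTCAGTG is CACTGAGGAAAAGAGAGGCCATAGCTTCATCGAATGATGGACTCGCTATGGAGAATTTATACCCTCTTAACAACCA; then T→U.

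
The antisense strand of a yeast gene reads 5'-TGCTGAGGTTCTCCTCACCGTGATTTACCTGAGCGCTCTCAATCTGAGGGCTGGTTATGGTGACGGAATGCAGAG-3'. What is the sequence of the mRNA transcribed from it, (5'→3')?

The mRNA has the sequence of the coding strand (reverse complement of the template) with T→U. Reverse complement of TGCTGAGGTTCTCCTCACCGTGATTTACCTGAGCGCTCTCAATCTGAGGGCTGGTTATGGTGACGGAATGCAGAG is CTCTGCATTCCGTCACCATAACCAGCCCTCAGATTGAGAGCGCTCAGGTAAATCACGGTGAGGAGAACCTCAGCA; then T→U.

5'-CUCUGCAUUCCGUCACCAUAACCAGCCCUCAGAUUGAGAGCGCUCAGGUAAAUCACGGUGAGGAGAACCUCAGCA-3'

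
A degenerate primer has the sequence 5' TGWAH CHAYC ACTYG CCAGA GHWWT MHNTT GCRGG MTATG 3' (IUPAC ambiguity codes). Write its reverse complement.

5'-CATAKCCYGCAANDKAWWDCTCTGGCRAGTGRTDGDTWCA-3'

Standard pairs A↔T, G↔C; ambiguity codes pair R↔Y, M↔K, W↔W, H↔D, N↔N. Complement (ACWTDGDTRGTGARCGGTCTCDWWAKDNAACGYCCKATAC), then reverse for 5'→3'.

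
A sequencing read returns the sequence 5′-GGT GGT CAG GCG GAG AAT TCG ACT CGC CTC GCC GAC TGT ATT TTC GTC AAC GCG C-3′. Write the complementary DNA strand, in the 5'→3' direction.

5'-GCGCGTTGACGAAAATACAGTCGGCGAGGCGAGTCGAATTCTCCGCCTGACCACC-3'

Pairing A↔T and G↔C gives CCACCAGTCCGCCTCTTAAGCTGAGCGGAGCGGCTGACATAAAAGCAGTTGCGCG, running 3'→5'. Reverse for the 5'→3' convention.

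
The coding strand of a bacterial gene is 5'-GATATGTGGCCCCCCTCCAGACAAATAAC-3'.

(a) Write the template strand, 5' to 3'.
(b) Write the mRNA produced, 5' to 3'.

(a) The template strand is the reverse complement of the coding strand: complement CTATACACCGGGGGGAGGTCTGTTTATTG, then reverse.
(b) mRNA matches the coding strand with T→U.

(a) 5'-GTTATTTGTCTGGAGGGGGGCCACATATC-3'
(b) 5'-GAUAUGUGGCCCCCCUCCAGACAAAUAAC-3'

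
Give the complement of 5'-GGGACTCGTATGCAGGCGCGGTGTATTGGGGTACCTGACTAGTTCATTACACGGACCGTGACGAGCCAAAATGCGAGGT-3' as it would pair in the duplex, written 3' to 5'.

3'-CCCTGAGCATACGTCCGCGCCACATAACCCCATGGACTGATCAAGTAATGTGCCTGGCACTGCTCGGTTTTACGCTCCA-5'

Base-pairing A↔T, G↔C gives the complement. The complementary strand is antiparallel, so paired with a 5'→3' strand it runs 3'→5'.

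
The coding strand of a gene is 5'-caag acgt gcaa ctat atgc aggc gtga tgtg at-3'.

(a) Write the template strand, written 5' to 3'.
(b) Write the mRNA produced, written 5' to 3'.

(a) The template strand is the reverse complement of the coding strand: complement GTTCTGCACGTTGATATACGTCCGCACTACACTA, then reverse.
(b) mRNA matches the coding strand with T→U.

(a) 5'-ATCACATCACGCCTGCATATAGTTGCACGTCTTG-3'
(b) 5'-CAAGACGUGCAACUAUAUGCAGGCGUGAUGUGAU-3'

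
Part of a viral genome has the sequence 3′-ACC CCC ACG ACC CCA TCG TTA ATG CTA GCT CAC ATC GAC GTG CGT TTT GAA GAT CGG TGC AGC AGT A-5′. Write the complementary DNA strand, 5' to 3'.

The strand is given 3'→5', so its complement runs 5'→3' in the same left-to-right order: pair each base A↔T, G↔C.

5'-TGGGGGTGCTGGGGTAGCAATTACGATCGAGTGTAGCTGCACGCAAAACTTCTAGCCACGTCGTCAT-3'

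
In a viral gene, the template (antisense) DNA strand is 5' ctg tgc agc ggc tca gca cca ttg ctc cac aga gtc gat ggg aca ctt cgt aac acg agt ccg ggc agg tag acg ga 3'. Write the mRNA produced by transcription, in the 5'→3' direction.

5'-UCCGUCUACCUGCCCGGACUCGUGUUACGAAGUGUCCCAUCGACUCUGUGGAGCAAUGGUGCUGAGCCGCUGCACAG-3'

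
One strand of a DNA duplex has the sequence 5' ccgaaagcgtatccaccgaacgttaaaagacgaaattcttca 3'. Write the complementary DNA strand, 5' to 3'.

Pairing A↔T and G↔C gives GGCTTTCGCATAGGTGGCTTGCAATTTTCTGCTTTAAGAAGT, running 3'→5'. Reverse for the 5'→3' convention.

5'-TGAAGAATTTCGTCTTTTAACGTTCGGTGGATACGCTTTCGG-3'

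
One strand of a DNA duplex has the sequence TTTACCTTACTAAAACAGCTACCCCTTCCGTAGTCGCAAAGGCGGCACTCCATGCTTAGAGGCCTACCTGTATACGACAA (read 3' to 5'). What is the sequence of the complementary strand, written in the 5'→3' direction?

5'-AAATGGAATGATTTTGTCGATGGGGAAGGCATCAGCGTTTCCGCCGTGAGGTACGAATCTCCGGATGGACATATGCTGTT-3'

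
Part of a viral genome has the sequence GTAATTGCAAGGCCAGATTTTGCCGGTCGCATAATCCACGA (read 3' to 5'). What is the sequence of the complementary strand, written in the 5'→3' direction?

5'-CATTAACGTTCCGGTCTAAAACGGCCAGCGTATTAGGTGCT-3'

The strand is given 3'→5', so its complement runs 5'→3' in the same left-to-right order: pair each base A↔T, G↔C.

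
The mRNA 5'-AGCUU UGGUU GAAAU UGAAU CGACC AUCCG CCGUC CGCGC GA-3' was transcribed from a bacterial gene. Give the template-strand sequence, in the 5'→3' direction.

5'-TCGCGCGGACGGCGGATGGTCGATTCAATTTCAACCAAAGCT-3'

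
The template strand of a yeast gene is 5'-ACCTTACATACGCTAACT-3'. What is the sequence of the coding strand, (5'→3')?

The coding strand is complementary and antiparallel to the template: take the complement (A↔T, G↔C) and reverse.

5'-AGTTAGCGTATGTAAGGT-3'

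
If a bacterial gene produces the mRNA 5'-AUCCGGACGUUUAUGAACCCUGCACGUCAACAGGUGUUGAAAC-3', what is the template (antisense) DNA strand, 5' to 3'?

Replace U with T to get the coding DNA strand: ATCCGGACGTTTATGAACCCTGCACGTCAACAGGTGTTGAAAC. The template strand is its reverse complement (complement TAGGCCTGCAAATACTTGGGACGTGCAGTTGTCCACAACTTTG, then reverse).

5'-GTTTCAACACCTGTTGACGTGCAGGGTTCATAAACGTCCGGAT-3'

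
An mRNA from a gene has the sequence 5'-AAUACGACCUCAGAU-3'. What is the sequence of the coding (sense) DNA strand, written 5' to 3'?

5'-AATACGACCTCAGAT-3'

The coding DNA strand has the same 5'→3' sequence as the mRNA with U replaced by T.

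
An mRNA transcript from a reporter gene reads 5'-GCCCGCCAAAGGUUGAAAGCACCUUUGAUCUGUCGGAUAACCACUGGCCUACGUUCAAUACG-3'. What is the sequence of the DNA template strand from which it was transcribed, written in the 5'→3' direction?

Replace U with T to get the coding DNA strand: GCCCGCCAAAGGTTGAAAGCACCTTTGATCTGTCGGATAACCACTGGCCTACGTTCAATACG. The template strand is its reverse complement (complement CGGGCGGTTTCCAACTTTCGTGGAAACTAGACAGCCTATTGGTGACCGGATGCAAGTTATGC, then reverse).

5'-CGTATTGAACGTAGGCCAGTGGTTATCCGACAGATCAAAGGTGCTTTCAACCTTTGGCGGGC-3'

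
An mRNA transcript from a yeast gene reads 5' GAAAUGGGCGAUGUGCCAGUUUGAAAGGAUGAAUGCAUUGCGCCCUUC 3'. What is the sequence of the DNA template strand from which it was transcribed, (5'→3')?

5'-GAAGGGCGCAATGCATTCATCCTTTCAAACTGGCACATCGCCCATTTC-3'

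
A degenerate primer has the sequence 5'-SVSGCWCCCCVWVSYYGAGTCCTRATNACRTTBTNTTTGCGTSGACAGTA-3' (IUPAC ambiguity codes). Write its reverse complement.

Standard pairs A↔T, G↔C; ambiguity codes pair R↔Y, W↔W, S↔S, B↔V, N↔N. Complement (SBSCGWGGGGBWBSRRCTCAGGAYTANTGYAAVANAAACGCASCTGTCAT), then reverse for 5'→3'.

5'-TACTGTCSACGCAAANAVAAYGTNATYAGGACTCRRSBWBGGGGWGCSBS-3'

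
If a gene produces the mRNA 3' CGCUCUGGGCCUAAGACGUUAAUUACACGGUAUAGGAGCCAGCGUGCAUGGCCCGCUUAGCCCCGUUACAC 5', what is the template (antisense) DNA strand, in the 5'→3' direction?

5'-GCGAGACCCGGATTCTGCAATTAATGTGCCATATCCTCGGTCGCACGTACCGGGCGAATCGGGGCAATGTG-3'

Written 5'→3' the mRNA is CACAUUGCCCCGAUUCGCCCGGUACGUGCGACCGAGGAUAUGGCACAUUAAUUGCAGAAUCCGGGUCUCGC, so the coding DNA strand is CACATTGCCCCGATTCGCCCGGTACGTGCGACCGAGGATATGGCACATTAATTGCAGAATCCGGGTCTCGC. The template is its reverse complement.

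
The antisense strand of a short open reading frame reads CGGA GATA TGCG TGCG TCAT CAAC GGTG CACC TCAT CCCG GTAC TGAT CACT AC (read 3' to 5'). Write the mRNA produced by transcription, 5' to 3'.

5'-GCCUCUAUACGCACGCAGUAGUUGCCACGUGGAGUAGGGCCAUGACUAGUGAUG-3'

Reading the template 3'→5' as shown, RNA polymerase pairs each base (A→U, T→A, G↔C) to build mRNA 5'→3' directly.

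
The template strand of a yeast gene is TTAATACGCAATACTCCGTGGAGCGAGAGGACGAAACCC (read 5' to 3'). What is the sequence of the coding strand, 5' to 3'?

5′-GGGTTTCGTCCTCTCGCTCCACGGAGTATTGCGTATTAA-3′

The coding strand is complementary and antiparallel to the template: take the complement (A↔T, G↔C) and reverse.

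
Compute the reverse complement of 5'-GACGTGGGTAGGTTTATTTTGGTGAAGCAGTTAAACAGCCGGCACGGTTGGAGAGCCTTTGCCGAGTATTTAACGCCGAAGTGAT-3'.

Complement each base (A↔T, G↔C): CTGCACCCATCCAAATAAAACCACTTCGTCAATTTGTCGGCCGTGCCAACCTCTCGGAAACGGCTCATAAATTGCGGCTTCACTA. Then reverse.

5'-ATCACTTCGGCGTTAAATACTCGGCAAAGGCTCTCCAACCGTGCCGGCTGTTTAACTGCTTCACCAAAATAAACCTACCCACGTC-3'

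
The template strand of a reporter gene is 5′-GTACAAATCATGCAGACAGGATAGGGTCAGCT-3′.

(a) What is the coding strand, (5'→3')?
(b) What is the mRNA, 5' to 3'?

(a) 5'-AGCTGACCCTATCCTGTCTGCATGATTTGTAC-3'
(b) 5'-AGCUGACCCUAUCCUGUCUGCAUGAUUUGUAC-3'

(a) The coding strand is the reverse complement of the template: complement CATGTTTAGTACGTCTGTCCTATCCCAGTCGA, then reverse.
(b) mRNA has the coding-strand sequence with T→U.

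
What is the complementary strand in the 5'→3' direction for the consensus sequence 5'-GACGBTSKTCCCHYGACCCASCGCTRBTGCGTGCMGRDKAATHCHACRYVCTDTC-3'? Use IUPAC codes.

Standard pairs A↔T, G↔C; ambiguity codes pair R↔Y, M↔K, S↔S, B↔V, D↔H. Complement (CTGCVASMAGGGDRCTGGGTSGCGAYVACGCACGKCYHMTTADGDTGYRBGAHAG), then reverse for 5'→3'.

5′-GAHAGBRYGTDGDATTMHYCKGCACGCAVYAGCGSTGGGTCRDGGGAMSAVCGTC-3′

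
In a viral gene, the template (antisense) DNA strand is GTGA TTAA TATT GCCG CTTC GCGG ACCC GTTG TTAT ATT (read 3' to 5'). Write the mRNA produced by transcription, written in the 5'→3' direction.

5'-CACUAAUUAUAACGGCGAAGCGCCUGGGCAACAAUAUAA-3'

Reading the template 3'→5' as shown, RNA polymerase pairs each base (A→U, T→A, G↔C) to build mRNA 5'→3' directly.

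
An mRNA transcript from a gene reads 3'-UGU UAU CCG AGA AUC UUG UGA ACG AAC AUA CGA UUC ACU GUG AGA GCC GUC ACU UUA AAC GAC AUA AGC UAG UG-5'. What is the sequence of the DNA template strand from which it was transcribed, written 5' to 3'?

5'-ACAATAGGCTCTTAGAACACTTGCTTGTATGCTAAGTGACACTCTCGGCAGTGAAATTTGCTGTATTCGATCAC-3'

Written 5'→3' the mRNA is GUGAUCGAAUACAGCAAAUUUCACUGCCGAGAGUGUCACUUAGCAUACAAGCAAGUGUUCUAAGAGCCUAUUGU, so the coding DNA strand is GTGATCGAATACAGCAAATTTCACTGCCGAGAGTGTCACTTAGCATACAAGCAAGTGTTCTAAGAGCCTATTGT. The template is its reverse complement.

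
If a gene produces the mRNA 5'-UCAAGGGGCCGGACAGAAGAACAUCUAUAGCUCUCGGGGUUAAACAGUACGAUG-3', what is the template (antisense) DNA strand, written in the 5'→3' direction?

Replace U with T to get the coding DNA strand: TCAAGGGGCCGGACAGAAGAACATCTATAGCTCTCGGGGTTAAACAGTACGATG. The template strand is its reverse complement (complement AGTTCCCCGGCCTGTCTTCTTGTAGATATCGAGAGCCCCAATTTGTCATGCTAC, then reverse).

5'-CATCGTACTGTTTAACCCCGAGAGCTATAGATGTTCTTCTGTCCGGCCCCTTGA-3'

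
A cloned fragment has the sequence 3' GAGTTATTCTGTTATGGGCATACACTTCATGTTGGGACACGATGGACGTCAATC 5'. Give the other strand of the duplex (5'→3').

The strand is given 3'→5', so its complement runs 5'→3' in the same left-to-right order: pair each base A↔T, G↔C.

5'-CTCAATAAGACAATACCCGTATGTGAAGTACAACCCTGTGCTACCTGCAGTTAG-3'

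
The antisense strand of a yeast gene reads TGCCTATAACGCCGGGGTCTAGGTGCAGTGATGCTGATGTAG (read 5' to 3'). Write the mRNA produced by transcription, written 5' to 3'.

5'-CUACAUCAGCAUCACUGCACCUAGACCCCGGCGUUAUAGGCA-3'

The mRNA has the sequence of the coding strand (reverse complement of the template) with T→U. Reverse complement of TGCCTATAACGCCGGGGTCTAGGTGCAGTGATGCTGATGTAG is CTACATCAGCATCACTGCACCTAGACCCCGGCGTTATAGGCA; then T→U.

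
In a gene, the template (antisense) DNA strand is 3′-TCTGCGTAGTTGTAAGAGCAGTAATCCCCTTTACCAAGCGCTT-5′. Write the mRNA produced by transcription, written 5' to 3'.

Reading the template 3'→5' as shown, RNA polymerase pairs each base (A→U, T→A, G↔C) to build mRNA 5'→3' directly.

5′-AGACGCAUCAACAUUCUCGUCAUUAGGGGAAAUGGUUCGCGAA-3′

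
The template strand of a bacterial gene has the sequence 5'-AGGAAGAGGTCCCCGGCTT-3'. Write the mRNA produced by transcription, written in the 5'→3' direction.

5′-AAGCCGGGGACCUCUUCCU-3′

The mRNA has the sequence of the coding strand (reverse complement of the template) with T→U. Reverse complement of AGGAAGAGGTCCCCGGCTT is AAGCCGGGGACCTCTTCCT; then T→U.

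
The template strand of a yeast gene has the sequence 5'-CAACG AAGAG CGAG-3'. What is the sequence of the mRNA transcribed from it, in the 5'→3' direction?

5'-CUCGCUCUUCGUUG-3'

RNA polymerase reads the template 3'→5' and synthesizes mRNA 5'→3' by base-pairing (A→U, T→A, G↔C). The complement of the template is GTTGCTTCTCGCTC; antiparallel, so 5'→3' the coding strand is CTCGCTCTTCGTTG. Replace T with U for the mRNA.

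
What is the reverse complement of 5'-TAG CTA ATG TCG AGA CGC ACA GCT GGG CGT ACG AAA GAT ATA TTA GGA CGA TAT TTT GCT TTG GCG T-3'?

Reading the sequence 3'→5' and pairing each base (A↔T, G↔C) gives the reverse complement directly.

5′-ACGCCAAAGCAAAATATCGTCCTAATATATCTTTCGTACGCCCAGCTGTGCGTCTCGACATTAGCTA-3′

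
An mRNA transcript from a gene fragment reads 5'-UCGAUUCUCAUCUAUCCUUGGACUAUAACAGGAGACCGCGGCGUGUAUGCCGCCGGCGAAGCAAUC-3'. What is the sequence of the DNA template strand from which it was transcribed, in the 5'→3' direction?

5'-GATTGCTTCGCCGGCGGCATACACGCCGCGGTCTCCTGTTATAGTCCAAGGATAGATGAGAATCGA-3'

Replace U with T to get the coding DNA strand: TCGATTCTCATCTATCCTTGGACTATAACAGGAGACCGCGGCGTGTATGCCGCCGGCGAAGCAATC. The template strand is its reverse complement (complement AGCTAAGAGTAGATAGGAACCTGATATTGTCCTCTGGCGCCGCACATACGGCGGCCGCTTCGTTAG, then reverse).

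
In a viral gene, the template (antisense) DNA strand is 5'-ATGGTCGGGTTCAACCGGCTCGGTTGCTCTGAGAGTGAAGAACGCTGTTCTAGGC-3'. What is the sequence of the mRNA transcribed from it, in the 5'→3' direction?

RNA polymerase reads the template 3'→5' and synthesizes mRNA 5'→3' by base-pairing (A→U, T→A, G↔C). The complement of the template is TACCAGCCCAAGTTGGCCGAGCCAACGAGACTCTCACTTCTTGCGACAAGATCCG; antiparallel, so 5'→3' the coding strand is GCCTAGAACAGCGTTCTTCACTCTCAGAGCAACCGAGCCGGTTGAACCCGACCAT. Replace T with U for the mRNA.

5'-GCCUAGAACAGCGUUCUUCACUCUCAGAGCAACCGAGCCGGUUGAACCCGACCAU-3'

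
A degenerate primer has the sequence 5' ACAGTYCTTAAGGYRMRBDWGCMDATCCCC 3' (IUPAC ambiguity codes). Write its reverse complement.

5'-GGGGATHKGCWHVYKYRCCTTAAGRACTGT-3'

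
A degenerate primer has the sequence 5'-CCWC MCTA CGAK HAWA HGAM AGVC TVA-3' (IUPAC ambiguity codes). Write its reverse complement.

5'-TBAGBCTKTCDTWTDMTCGTAGKGWGG-3'

Standard pairs A↔T, G↔C; ambiguity codes pair M↔K, W↔W, H↔D, V↔B. Complement (GGWGKGATGCTMDTWTDCTKTCBGABT), then reverse for 5'→3'.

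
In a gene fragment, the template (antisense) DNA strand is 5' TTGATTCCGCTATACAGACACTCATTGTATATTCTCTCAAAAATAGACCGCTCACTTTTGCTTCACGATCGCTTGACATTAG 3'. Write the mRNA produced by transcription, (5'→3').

RNA polymerase reads the template 3'→5' and synthesizes mRNA 5'→3' by base-pairing (A→U, T→A, G↔C). The complement of the template is AACTAAGGCGATATGTCTGTGAGTAACATATAAGAGAGTTTTTATCTGGCGAGTGAAAACGAAGTGCTAGCGAACTGTAATC; antiparallel, so 5'→3' the coding strand is CTAATGTCAAGCGATCGTGAAGCAAAAGTGAGCGGTCTATTTTTGAGAGAATATACAATGAGTGTCTGTATAGCGGAATCAA. Replace T with U for the mRNA.

5'-CUAAUGUCAAGCGAUCGUGAAGCAAAAGUGAGCGGUCUAUUUUUGAGAGAAUAUACAAUGAGUGUCUGUAUAGCGGAAUCAA-3'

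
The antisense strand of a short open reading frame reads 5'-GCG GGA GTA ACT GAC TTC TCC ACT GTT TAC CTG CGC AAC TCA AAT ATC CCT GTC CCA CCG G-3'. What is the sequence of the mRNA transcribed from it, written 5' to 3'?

5'-CCGGUGGGACAGGGAUAUUUGAGUUGCGCAGGUAAACAGUGGAGAAGUCAGUUACUCCCGC-3'

The mRNA has the sequence of the coding strand (reverse complement of the template) with T→U. Reverse complement of GCGGGAGTAACTGACTTCTCCACTGTTTACCTGCGCAACTCAAATATCCCTGTCCCACCGG is CCGGTGGGACAGGGATATTTGAGTTGCGCAGGTAAACAGTGGAGAAGTCAGTTACTCCCGC; then T→U.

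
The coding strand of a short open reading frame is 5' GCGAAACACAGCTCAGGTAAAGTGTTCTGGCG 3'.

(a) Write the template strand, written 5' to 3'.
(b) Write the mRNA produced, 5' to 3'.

(a) 5'-CGCCAGAACACTTTACCTGAGCTGTGTTTCGC-3'
(b) 5′-GCGAAACACAGCUCAGGUAAAGUGUUCUGGCG-3′

(a) The template strand is the reverse complement of the coding strand: complement CGCTTTGTGTCGAGTCCATTTCACAAGACCGC, then reverse.
(b) mRNA matches the coding strand with T→U.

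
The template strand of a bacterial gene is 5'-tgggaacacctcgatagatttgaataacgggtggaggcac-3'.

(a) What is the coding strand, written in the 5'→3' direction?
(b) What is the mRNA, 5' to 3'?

(a) 5'-GTGCCTCCACCCGTTATTCAAATCTATCGAGGTGTTCCCA-3'
(b) 5'-GUGCCUCCACCCGUUAUUCAAAUCUAUCGAGGUGUUCCCA-3'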